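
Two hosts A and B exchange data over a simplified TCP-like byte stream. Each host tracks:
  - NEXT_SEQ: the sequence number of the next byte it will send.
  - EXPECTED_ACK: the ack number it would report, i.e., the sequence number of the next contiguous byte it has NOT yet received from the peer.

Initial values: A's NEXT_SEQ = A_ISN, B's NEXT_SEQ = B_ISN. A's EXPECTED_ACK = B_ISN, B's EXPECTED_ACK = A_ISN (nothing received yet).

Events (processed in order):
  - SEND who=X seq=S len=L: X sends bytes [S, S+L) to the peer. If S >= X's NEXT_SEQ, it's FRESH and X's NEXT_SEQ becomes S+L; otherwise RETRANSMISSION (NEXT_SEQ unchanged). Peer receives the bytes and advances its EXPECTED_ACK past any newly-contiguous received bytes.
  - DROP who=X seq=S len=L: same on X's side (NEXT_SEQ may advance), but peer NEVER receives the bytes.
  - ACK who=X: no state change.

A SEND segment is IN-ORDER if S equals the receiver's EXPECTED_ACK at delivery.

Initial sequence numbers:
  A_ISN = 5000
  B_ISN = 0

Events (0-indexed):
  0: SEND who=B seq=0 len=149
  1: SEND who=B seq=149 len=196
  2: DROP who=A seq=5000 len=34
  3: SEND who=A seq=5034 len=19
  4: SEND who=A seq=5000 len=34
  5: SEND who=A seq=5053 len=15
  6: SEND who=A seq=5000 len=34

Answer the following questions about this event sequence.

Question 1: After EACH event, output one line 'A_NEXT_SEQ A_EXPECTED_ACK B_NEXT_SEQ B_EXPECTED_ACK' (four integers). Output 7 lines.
5000 149 149 5000
5000 345 345 5000
5034 345 345 5000
5053 345 345 5000
5053 345 345 5053
5068 345 345 5068
5068 345 345 5068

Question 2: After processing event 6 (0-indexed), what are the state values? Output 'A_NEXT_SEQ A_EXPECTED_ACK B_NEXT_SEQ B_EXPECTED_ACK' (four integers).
After event 0: A_seq=5000 A_ack=149 B_seq=149 B_ack=5000
After event 1: A_seq=5000 A_ack=345 B_seq=345 B_ack=5000
After event 2: A_seq=5034 A_ack=345 B_seq=345 B_ack=5000
After event 3: A_seq=5053 A_ack=345 B_seq=345 B_ack=5000
After event 4: A_seq=5053 A_ack=345 B_seq=345 B_ack=5053
After event 5: A_seq=5068 A_ack=345 B_seq=345 B_ack=5068
After event 6: A_seq=5068 A_ack=345 B_seq=345 B_ack=5068

5068 345 345 5068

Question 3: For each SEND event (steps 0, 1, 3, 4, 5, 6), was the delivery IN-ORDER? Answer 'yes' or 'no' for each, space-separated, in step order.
Answer: yes yes no yes yes no

Derivation:
Step 0: SEND seq=0 -> in-order
Step 1: SEND seq=149 -> in-order
Step 3: SEND seq=5034 -> out-of-order
Step 4: SEND seq=5000 -> in-order
Step 5: SEND seq=5053 -> in-order
Step 6: SEND seq=5000 -> out-of-order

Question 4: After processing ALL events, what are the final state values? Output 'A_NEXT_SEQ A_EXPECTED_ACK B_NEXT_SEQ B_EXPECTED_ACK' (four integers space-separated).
After event 0: A_seq=5000 A_ack=149 B_seq=149 B_ack=5000
After event 1: A_seq=5000 A_ack=345 B_seq=345 B_ack=5000
After event 2: A_seq=5034 A_ack=345 B_seq=345 B_ack=5000
After event 3: A_seq=5053 A_ack=345 B_seq=345 B_ack=5000
After event 4: A_seq=5053 A_ack=345 B_seq=345 B_ack=5053
After event 5: A_seq=5068 A_ack=345 B_seq=345 B_ack=5068
After event 6: A_seq=5068 A_ack=345 B_seq=345 B_ack=5068

Answer: 5068 345 345 5068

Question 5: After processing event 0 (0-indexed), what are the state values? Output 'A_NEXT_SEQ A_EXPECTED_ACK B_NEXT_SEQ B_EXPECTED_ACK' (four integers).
After event 0: A_seq=5000 A_ack=149 B_seq=149 B_ack=5000

5000 149 149 5000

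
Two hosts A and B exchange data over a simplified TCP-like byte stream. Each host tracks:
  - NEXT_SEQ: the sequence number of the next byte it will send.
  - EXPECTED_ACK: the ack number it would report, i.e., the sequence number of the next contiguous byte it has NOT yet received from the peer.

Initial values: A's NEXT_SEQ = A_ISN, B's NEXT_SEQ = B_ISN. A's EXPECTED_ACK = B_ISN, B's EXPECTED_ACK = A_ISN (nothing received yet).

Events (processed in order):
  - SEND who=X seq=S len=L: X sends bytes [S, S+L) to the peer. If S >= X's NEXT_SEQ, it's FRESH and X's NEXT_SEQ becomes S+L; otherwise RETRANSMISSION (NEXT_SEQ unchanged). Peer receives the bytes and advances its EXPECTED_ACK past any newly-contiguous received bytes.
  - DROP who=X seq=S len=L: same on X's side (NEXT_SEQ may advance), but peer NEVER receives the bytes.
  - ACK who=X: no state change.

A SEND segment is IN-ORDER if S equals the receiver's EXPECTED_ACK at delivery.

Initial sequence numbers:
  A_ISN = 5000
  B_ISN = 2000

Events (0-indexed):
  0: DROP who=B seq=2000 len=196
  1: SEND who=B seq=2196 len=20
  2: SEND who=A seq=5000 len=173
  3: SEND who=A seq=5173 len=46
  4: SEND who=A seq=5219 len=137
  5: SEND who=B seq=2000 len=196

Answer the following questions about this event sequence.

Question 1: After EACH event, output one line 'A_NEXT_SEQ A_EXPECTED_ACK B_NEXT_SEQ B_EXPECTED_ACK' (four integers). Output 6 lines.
5000 2000 2196 5000
5000 2000 2216 5000
5173 2000 2216 5173
5219 2000 2216 5219
5356 2000 2216 5356
5356 2216 2216 5356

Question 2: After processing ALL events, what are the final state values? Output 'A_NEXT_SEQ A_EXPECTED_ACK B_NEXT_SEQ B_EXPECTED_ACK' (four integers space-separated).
After event 0: A_seq=5000 A_ack=2000 B_seq=2196 B_ack=5000
After event 1: A_seq=5000 A_ack=2000 B_seq=2216 B_ack=5000
After event 2: A_seq=5173 A_ack=2000 B_seq=2216 B_ack=5173
After event 3: A_seq=5219 A_ack=2000 B_seq=2216 B_ack=5219
After event 4: A_seq=5356 A_ack=2000 B_seq=2216 B_ack=5356
After event 5: A_seq=5356 A_ack=2216 B_seq=2216 B_ack=5356

Answer: 5356 2216 2216 5356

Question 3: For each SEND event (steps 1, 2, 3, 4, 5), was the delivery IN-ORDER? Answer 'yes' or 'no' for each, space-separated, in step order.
Answer: no yes yes yes yes

Derivation:
Step 1: SEND seq=2196 -> out-of-order
Step 2: SEND seq=5000 -> in-order
Step 3: SEND seq=5173 -> in-order
Step 4: SEND seq=5219 -> in-order
Step 5: SEND seq=2000 -> in-order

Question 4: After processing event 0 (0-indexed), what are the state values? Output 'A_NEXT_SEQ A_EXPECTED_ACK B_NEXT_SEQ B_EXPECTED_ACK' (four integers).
After event 0: A_seq=5000 A_ack=2000 B_seq=2196 B_ack=5000

5000 2000 2196 5000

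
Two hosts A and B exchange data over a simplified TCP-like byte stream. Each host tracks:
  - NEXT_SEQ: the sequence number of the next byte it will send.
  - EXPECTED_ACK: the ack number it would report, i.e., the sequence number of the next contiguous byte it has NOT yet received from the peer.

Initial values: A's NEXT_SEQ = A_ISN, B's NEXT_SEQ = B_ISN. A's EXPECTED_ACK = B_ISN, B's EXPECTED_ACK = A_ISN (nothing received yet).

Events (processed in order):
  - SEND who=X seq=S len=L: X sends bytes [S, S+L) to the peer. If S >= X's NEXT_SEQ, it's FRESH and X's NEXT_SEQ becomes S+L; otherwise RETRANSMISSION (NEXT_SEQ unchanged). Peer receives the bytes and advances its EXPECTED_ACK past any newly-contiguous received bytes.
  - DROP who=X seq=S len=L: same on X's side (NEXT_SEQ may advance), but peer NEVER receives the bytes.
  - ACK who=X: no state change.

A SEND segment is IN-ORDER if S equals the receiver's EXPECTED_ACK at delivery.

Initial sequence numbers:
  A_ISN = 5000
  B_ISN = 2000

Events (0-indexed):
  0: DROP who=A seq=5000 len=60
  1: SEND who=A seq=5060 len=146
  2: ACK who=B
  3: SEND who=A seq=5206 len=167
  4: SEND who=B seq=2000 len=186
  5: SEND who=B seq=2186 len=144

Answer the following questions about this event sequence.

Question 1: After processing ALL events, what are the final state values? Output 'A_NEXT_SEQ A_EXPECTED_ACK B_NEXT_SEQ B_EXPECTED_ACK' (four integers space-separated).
After event 0: A_seq=5060 A_ack=2000 B_seq=2000 B_ack=5000
After event 1: A_seq=5206 A_ack=2000 B_seq=2000 B_ack=5000
After event 2: A_seq=5206 A_ack=2000 B_seq=2000 B_ack=5000
After event 3: A_seq=5373 A_ack=2000 B_seq=2000 B_ack=5000
After event 4: A_seq=5373 A_ack=2186 B_seq=2186 B_ack=5000
After event 5: A_seq=5373 A_ack=2330 B_seq=2330 B_ack=5000

Answer: 5373 2330 2330 5000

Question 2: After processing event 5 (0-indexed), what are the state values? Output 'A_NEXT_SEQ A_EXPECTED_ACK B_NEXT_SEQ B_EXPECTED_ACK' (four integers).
After event 0: A_seq=5060 A_ack=2000 B_seq=2000 B_ack=5000
After event 1: A_seq=5206 A_ack=2000 B_seq=2000 B_ack=5000
After event 2: A_seq=5206 A_ack=2000 B_seq=2000 B_ack=5000
After event 3: A_seq=5373 A_ack=2000 B_seq=2000 B_ack=5000
After event 4: A_seq=5373 A_ack=2186 B_seq=2186 B_ack=5000
After event 5: A_seq=5373 A_ack=2330 B_seq=2330 B_ack=5000

5373 2330 2330 5000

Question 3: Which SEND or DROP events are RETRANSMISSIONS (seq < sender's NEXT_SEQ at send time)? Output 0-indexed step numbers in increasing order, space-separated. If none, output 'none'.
Answer: none

Derivation:
Step 0: DROP seq=5000 -> fresh
Step 1: SEND seq=5060 -> fresh
Step 3: SEND seq=5206 -> fresh
Step 4: SEND seq=2000 -> fresh
Step 5: SEND seq=2186 -> fresh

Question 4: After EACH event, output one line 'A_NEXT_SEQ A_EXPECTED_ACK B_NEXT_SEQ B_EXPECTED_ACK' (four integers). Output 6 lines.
5060 2000 2000 5000
5206 2000 2000 5000
5206 2000 2000 5000
5373 2000 2000 5000
5373 2186 2186 5000
5373 2330 2330 5000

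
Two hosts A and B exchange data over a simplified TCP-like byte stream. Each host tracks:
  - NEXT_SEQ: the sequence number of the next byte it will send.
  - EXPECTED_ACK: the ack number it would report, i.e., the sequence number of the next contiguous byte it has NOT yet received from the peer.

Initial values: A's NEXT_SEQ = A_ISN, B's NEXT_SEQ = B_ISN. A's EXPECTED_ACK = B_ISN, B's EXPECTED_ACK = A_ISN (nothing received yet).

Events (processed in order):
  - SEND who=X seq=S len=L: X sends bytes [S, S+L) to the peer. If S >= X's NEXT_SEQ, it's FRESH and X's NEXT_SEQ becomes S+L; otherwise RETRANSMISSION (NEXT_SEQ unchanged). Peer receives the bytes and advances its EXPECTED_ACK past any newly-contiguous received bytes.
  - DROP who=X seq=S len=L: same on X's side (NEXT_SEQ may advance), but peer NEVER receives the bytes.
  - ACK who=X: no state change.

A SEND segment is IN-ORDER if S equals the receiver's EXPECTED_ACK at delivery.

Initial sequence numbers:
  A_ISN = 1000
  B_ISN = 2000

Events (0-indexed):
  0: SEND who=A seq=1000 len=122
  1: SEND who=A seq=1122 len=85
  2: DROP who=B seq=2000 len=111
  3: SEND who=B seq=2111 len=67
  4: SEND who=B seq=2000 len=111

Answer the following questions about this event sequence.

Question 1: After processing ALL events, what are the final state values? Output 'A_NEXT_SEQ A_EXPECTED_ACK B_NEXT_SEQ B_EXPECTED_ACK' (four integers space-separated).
Answer: 1207 2178 2178 1207

Derivation:
After event 0: A_seq=1122 A_ack=2000 B_seq=2000 B_ack=1122
After event 1: A_seq=1207 A_ack=2000 B_seq=2000 B_ack=1207
After event 2: A_seq=1207 A_ack=2000 B_seq=2111 B_ack=1207
After event 3: A_seq=1207 A_ack=2000 B_seq=2178 B_ack=1207
After event 4: A_seq=1207 A_ack=2178 B_seq=2178 B_ack=1207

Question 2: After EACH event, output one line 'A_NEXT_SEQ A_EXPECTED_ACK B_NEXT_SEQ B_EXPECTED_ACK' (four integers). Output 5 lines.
1122 2000 2000 1122
1207 2000 2000 1207
1207 2000 2111 1207
1207 2000 2178 1207
1207 2178 2178 1207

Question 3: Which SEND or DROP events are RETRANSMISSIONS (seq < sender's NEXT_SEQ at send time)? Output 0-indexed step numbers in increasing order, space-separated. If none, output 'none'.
Step 0: SEND seq=1000 -> fresh
Step 1: SEND seq=1122 -> fresh
Step 2: DROP seq=2000 -> fresh
Step 3: SEND seq=2111 -> fresh
Step 4: SEND seq=2000 -> retransmit

Answer: 4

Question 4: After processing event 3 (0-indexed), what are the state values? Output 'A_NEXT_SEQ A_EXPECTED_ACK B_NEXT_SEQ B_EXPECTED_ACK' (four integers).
After event 0: A_seq=1122 A_ack=2000 B_seq=2000 B_ack=1122
After event 1: A_seq=1207 A_ack=2000 B_seq=2000 B_ack=1207
After event 2: A_seq=1207 A_ack=2000 B_seq=2111 B_ack=1207
After event 3: A_seq=1207 A_ack=2000 B_seq=2178 B_ack=1207

1207 2000 2178 1207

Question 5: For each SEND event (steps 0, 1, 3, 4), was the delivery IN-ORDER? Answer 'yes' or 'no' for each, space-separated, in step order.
Step 0: SEND seq=1000 -> in-order
Step 1: SEND seq=1122 -> in-order
Step 3: SEND seq=2111 -> out-of-order
Step 4: SEND seq=2000 -> in-order

Answer: yes yes no yes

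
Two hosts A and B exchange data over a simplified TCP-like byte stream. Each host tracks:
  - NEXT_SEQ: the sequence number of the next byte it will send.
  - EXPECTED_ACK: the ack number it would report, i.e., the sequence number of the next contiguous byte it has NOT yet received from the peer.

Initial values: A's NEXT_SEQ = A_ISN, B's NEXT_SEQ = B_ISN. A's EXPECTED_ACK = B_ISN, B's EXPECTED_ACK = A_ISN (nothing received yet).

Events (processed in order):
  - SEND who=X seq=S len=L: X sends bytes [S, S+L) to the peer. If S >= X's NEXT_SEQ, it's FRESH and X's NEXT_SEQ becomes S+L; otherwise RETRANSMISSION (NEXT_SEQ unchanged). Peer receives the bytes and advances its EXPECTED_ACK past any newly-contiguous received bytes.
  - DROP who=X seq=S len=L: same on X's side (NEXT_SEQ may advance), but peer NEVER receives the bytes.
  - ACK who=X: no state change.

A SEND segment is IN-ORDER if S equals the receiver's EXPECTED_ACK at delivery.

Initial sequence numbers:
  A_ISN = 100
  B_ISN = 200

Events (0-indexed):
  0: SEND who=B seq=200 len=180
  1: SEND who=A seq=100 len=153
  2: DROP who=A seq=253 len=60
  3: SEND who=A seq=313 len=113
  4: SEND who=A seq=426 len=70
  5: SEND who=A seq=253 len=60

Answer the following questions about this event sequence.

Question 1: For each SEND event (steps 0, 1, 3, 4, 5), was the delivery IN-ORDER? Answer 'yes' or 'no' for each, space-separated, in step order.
Answer: yes yes no no yes

Derivation:
Step 0: SEND seq=200 -> in-order
Step 1: SEND seq=100 -> in-order
Step 3: SEND seq=313 -> out-of-order
Step 4: SEND seq=426 -> out-of-order
Step 5: SEND seq=253 -> in-order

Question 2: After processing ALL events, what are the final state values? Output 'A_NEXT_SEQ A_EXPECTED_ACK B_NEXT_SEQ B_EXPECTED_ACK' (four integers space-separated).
After event 0: A_seq=100 A_ack=380 B_seq=380 B_ack=100
After event 1: A_seq=253 A_ack=380 B_seq=380 B_ack=253
After event 2: A_seq=313 A_ack=380 B_seq=380 B_ack=253
After event 3: A_seq=426 A_ack=380 B_seq=380 B_ack=253
After event 4: A_seq=496 A_ack=380 B_seq=380 B_ack=253
After event 5: A_seq=496 A_ack=380 B_seq=380 B_ack=496

Answer: 496 380 380 496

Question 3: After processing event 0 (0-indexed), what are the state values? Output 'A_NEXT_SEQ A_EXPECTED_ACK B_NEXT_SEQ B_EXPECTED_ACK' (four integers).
After event 0: A_seq=100 A_ack=380 B_seq=380 B_ack=100

100 380 380 100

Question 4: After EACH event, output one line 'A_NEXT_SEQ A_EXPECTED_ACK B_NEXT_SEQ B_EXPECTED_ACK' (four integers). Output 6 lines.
100 380 380 100
253 380 380 253
313 380 380 253
426 380 380 253
496 380 380 253
496 380 380 496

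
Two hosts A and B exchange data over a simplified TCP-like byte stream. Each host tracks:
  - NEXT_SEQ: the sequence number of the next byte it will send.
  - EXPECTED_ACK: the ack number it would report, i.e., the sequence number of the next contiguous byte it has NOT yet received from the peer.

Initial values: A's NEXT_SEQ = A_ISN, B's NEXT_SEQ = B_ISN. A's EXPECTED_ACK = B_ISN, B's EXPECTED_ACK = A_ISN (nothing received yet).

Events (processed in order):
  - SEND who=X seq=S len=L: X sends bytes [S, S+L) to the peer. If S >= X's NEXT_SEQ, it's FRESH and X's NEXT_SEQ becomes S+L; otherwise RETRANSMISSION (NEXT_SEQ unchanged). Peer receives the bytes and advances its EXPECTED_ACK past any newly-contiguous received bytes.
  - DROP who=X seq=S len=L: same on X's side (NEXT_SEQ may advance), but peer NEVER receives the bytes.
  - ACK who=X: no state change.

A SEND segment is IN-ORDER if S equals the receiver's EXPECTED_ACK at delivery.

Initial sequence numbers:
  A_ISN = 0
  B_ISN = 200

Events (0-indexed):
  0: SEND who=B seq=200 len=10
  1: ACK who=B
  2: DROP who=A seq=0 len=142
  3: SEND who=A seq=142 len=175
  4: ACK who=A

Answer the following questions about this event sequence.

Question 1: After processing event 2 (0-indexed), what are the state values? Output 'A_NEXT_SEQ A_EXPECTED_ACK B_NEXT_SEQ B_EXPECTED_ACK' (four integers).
After event 0: A_seq=0 A_ack=210 B_seq=210 B_ack=0
After event 1: A_seq=0 A_ack=210 B_seq=210 B_ack=0
After event 2: A_seq=142 A_ack=210 B_seq=210 B_ack=0

142 210 210 0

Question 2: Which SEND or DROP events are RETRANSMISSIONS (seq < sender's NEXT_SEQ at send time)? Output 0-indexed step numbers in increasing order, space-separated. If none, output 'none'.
Step 0: SEND seq=200 -> fresh
Step 2: DROP seq=0 -> fresh
Step 3: SEND seq=142 -> fresh

Answer: none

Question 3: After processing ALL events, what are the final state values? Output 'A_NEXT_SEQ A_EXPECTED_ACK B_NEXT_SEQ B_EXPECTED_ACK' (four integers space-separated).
After event 0: A_seq=0 A_ack=210 B_seq=210 B_ack=0
After event 1: A_seq=0 A_ack=210 B_seq=210 B_ack=0
After event 2: A_seq=142 A_ack=210 B_seq=210 B_ack=0
After event 3: A_seq=317 A_ack=210 B_seq=210 B_ack=0
After event 4: A_seq=317 A_ack=210 B_seq=210 B_ack=0

Answer: 317 210 210 0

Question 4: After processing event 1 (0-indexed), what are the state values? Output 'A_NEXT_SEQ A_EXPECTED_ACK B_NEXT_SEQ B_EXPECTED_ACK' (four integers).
After event 0: A_seq=0 A_ack=210 B_seq=210 B_ack=0
After event 1: A_seq=0 A_ack=210 B_seq=210 B_ack=0

0 210 210 0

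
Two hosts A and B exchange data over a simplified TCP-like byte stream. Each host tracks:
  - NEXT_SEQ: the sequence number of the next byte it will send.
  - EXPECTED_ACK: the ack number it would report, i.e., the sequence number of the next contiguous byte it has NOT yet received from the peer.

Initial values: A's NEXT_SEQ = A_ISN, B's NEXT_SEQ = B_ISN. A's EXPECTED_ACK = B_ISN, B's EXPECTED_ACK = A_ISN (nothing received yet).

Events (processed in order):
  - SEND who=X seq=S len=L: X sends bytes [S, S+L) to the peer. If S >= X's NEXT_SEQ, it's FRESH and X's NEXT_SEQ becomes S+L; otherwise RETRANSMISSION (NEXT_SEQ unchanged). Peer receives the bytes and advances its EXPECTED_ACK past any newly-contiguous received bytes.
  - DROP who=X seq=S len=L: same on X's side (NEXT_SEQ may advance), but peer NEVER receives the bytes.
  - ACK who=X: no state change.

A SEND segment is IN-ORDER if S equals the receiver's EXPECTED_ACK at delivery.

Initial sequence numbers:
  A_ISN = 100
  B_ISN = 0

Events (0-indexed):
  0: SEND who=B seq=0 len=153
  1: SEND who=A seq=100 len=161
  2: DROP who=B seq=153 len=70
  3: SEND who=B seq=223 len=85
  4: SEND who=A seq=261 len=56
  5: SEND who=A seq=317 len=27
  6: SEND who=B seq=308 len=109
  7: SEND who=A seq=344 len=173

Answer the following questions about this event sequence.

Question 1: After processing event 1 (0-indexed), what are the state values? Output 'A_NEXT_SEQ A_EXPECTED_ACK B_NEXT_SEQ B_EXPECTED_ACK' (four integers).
After event 0: A_seq=100 A_ack=153 B_seq=153 B_ack=100
After event 1: A_seq=261 A_ack=153 B_seq=153 B_ack=261

261 153 153 261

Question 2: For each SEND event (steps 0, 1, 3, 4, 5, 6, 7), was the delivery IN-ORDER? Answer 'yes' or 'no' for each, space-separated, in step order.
Answer: yes yes no yes yes no yes

Derivation:
Step 0: SEND seq=0 -> in-order
Step 1: SEND seq=100 -> in-order
Step 3: SEND seq=223 -> out-of-order
Step 4: SEND seq=261 -> in-order
Step 5: SEND seq=317 -> in-order
Step 6: SEND seq=308 -> out-of-order
Step 7: SEND seq=344 -> in-order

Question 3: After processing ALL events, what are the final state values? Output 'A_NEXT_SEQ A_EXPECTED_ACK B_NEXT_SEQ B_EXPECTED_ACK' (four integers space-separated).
Answer: 517 153 417 517

Derivation:
After event 0: A_seq=100 A_ack=153 B_seq=153 B_ack=100
After event 1: A_seq=261 A_ack=153 B_seq=153 B_ack=261
After event 2: A_seq=261 A_ack=153 B_seq=223 B_ack=261
After event 3: A_seq=261 A_ack=153 B_seq=308 B_ack=261
After event 4: A_seq=317 A_ack=153 B_seq=308 B_ack=317
After event 5: A_seq=344 A_ack=153 B_seq=308 B_ack=344
After event 6: A_seq=344 A_ack=153 B_seq=417 B_ack=344
After event 7: A_seq=517 A_ack=153 B_seq=417 B_ack=517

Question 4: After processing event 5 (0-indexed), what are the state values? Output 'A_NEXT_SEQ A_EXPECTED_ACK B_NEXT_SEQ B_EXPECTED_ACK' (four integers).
After event 0: A_seq=100 A_ack=153 B_seq=153 B_ack=100
After event 1: A_seq=261 A_ack=153 B_seq=153 B_ack=261
After event 2: A_seq=261 A_ack=153 B_seq=223 B_ack=261
After event 3: A_seq=261 A_ack=153 B_seq=308 B_ack=261
After event 4: A_seq=317 A_ack=153 B_seq=308 B_ack=317
After event 5: A_seq=344 A_ack=153 B_seq=308 B_ack=344

344 153 308 344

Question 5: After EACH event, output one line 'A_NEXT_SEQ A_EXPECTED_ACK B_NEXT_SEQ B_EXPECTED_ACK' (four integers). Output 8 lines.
100 153 153 100
261 153 153 261
261 153 223 261
261 153 308 261
317 153 308 317
344 153 308 344
344 153 417 344
517 153 417 517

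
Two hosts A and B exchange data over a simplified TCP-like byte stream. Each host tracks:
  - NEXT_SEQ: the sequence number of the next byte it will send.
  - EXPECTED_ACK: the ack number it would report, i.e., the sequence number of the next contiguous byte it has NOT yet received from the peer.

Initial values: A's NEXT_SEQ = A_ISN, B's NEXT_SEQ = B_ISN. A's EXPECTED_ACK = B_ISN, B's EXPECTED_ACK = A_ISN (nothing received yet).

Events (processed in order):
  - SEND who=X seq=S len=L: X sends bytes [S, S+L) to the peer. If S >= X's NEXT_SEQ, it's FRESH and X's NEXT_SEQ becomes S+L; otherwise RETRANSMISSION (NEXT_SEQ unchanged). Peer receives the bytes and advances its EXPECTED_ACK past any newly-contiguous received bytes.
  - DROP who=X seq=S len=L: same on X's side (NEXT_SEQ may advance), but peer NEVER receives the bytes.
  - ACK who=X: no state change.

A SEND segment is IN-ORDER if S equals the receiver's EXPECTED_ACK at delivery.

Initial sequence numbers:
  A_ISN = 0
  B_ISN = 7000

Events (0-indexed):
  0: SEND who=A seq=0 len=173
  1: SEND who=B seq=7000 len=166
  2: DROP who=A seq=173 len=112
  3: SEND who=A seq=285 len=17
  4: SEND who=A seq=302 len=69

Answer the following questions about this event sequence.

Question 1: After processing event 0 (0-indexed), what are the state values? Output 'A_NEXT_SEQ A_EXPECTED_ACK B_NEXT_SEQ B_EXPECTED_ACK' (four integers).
After event 0: A_seq=173 A_ack=7000 B_seq=7000 B_ack=173

173 7000 7000 173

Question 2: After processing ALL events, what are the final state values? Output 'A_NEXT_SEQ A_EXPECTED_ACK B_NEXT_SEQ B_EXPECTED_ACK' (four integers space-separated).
Answer: 371 7166 7166 173

Derivation:
After event 0: A_seq=173 A_ack=7000 B_seq=7000 B_ack=173
After event 1: A_seq=173 A_ack=7166 B_seq=7166 B_ack=173
After event 2: A_seq=285 A_ack=7166 B_seq=7166 B_ack=173
After event 3: A_seq=302 A_ack=7166 B_seq=7166 B_ack=173
After event 4: A_seq=371 A_ack=7166 B_seq=7166 B_ack=173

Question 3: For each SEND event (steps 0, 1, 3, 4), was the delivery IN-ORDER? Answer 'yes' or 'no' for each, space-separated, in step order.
Step 0: SEND seq=0 -> in-order
Step 1: SEND seq=7000 -> in-order
Step 3: SEND seq=285 -> out-of-order
Step 4: SEND seq=302 -> out-of-order

Answer: yes yes no no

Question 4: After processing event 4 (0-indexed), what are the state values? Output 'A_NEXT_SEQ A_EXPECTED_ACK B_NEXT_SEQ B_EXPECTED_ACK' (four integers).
After event 0: A_seq=173 A_ack=7000 B_seq=7000 B_ack=173
After event 1: A_seq=173 A_ack=7166 B_seq=7166 B_ack=173
After event 2: A_seq=285 A_ack=7166 B_seq=7166 B_ack=173
After event 3: A_seq=302 A_ack=7166 B_seq=7166 B_ack=173
After event 4: A_seq=371 A_ack=7166 B_seq=7166 B_ack=173

371 7166 7166 173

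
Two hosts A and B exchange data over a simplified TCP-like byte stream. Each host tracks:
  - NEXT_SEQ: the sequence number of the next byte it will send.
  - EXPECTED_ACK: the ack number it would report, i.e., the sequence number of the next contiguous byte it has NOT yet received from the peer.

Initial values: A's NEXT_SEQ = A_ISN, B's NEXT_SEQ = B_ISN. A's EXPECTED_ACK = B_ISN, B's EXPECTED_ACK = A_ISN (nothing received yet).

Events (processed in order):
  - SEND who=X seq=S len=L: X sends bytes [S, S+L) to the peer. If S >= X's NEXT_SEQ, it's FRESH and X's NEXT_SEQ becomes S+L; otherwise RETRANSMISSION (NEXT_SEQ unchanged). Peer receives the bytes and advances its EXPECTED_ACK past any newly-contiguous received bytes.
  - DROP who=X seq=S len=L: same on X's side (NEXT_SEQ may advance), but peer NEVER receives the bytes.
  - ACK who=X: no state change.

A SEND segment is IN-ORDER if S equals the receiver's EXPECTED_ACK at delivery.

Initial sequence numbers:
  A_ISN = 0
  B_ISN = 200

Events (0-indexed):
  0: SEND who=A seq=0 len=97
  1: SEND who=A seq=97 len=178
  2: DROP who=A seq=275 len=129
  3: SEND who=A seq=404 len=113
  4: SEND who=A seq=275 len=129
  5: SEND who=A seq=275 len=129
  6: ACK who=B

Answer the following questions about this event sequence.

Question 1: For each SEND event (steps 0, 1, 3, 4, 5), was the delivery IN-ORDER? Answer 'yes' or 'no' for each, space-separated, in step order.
Answer: yes yes no yes no

Derivation:
Step 0: SEND seq=0 -> in-order
Step 1: SEND seq=97 -> in-order
Step 3: SEND seq=404 -> out-of-order
Step 4: SEND seq=275 -> in-order
Step 5: SEND seq=275 -> out-of-order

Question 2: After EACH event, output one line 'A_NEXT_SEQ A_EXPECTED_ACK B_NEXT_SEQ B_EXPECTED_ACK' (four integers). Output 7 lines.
97 200 200 97
275 200 200 275
404 200 200 275
517 200 200 275
517 200 200 517
517 200 200 517
517 200 200 517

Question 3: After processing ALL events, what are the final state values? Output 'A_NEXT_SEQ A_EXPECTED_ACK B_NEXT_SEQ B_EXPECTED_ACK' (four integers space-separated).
After event 0: A_seq=97 A_ack=200 B_seq=200 B_ack=97
After event 1: A_seq=275 A_ack=200 B_seq=200 B_ack=275
After event 2: A_seq=404 A_ack=200 B_seq=200 B_ack=275
After event 3: A_seq=517 A_ack=200 B_seq=200 B_ack=275
After event 4: A_seq=517 A_ack=200 B_seq=200 B_ack=517
After event 5: A_seq=517 A_ack=200 B_seq=200 B_ack=517
After event 6: A_seq=517 A_ack=200 B_seq=200 B_ack=517

Answer: 517 200 200 517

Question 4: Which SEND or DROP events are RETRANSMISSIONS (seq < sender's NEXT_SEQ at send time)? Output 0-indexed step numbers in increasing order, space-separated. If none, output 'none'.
Answer: 4 5

Derivation:
Step 0: SEND seq=0 -> fresh
Step 1: SEND seq=97 -> fresh
Step 2: DROP seq=275 -> fresh
Step 3: SEND seq=404 -> fresh
Step 4: SEND seq=275 -> retransmit
Step 5: SEND seq=275 -> retransmit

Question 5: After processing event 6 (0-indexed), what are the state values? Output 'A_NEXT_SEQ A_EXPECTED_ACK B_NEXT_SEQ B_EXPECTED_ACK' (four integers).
After event 0: A_seq=97 A_ack=200 B_seq=200 B_ack=97
After event 1: A_seq=275 A_ack=200 B_seq=200 B_ack=275
After event 2: A_seq=404 A_ack=200 B_seq=200 B_ack=275
After event 3: A_seq=517 A_ack=200 B_seq=200 B_ack=275
After event 4: A_seq=517 A_ack=200 B_seq=200 B_ack=517
After event 5: A_seq=517 A_ack=200 B_seq=200 B_ack=517
After event 6: A_seq=517 A_ack=200 B_seq=200 B_ack=517

517 200 200 517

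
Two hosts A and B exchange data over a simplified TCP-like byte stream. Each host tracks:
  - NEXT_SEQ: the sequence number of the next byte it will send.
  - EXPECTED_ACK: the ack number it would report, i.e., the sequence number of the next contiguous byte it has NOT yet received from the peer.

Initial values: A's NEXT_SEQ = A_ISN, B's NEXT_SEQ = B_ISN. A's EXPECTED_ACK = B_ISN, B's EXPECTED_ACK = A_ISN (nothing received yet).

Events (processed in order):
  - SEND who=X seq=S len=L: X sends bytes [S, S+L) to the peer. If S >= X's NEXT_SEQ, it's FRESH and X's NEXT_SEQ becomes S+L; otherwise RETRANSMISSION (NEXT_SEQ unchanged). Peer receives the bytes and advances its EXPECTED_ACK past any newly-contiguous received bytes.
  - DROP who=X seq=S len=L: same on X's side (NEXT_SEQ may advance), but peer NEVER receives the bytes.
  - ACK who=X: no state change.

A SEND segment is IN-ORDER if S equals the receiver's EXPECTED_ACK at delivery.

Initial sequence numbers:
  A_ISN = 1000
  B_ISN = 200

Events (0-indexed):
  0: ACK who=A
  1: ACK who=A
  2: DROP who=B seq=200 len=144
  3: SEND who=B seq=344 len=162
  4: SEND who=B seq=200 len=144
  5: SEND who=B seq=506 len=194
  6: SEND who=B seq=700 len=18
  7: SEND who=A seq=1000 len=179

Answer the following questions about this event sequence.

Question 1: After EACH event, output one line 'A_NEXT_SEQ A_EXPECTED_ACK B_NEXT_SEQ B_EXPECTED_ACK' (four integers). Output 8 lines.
1000 200 200 1000
1000 200 200 1000
1000 200 344 1000
1000 200 506 1000
1000 506 506 1000
1000 700 700 1000
1000 718 718 1000
1179 718 718 1179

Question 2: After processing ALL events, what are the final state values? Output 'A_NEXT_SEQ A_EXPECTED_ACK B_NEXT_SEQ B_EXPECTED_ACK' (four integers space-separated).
After event 0: A_seq=1000 A_ack=200 B_seq=200 B_ack=1000
After event 1: A_seq=1000 A_ack=200 B_seq=200 B_ack=1000
After event 2: A_seq=1000 A_ack=200 B_seq=344 B_ack=1000
After event 3: A_seq=1000 A_ack=200 B_seq=506 B_ack=1000
After event 4: A_seq=1000 A_ack=506 B_seq=506 B_ack=1000
After event 5: A_seq=1000 A_ack=700 B_seq=700 B_ack=1000
After event 6: A_seq=1000 A_ack=718 B_seq=718 B_ack=1000
After event 7: A_seq=1179 A_ack=718 B_seq=718 B_ack=1179

Answer: 1179 718 718 1179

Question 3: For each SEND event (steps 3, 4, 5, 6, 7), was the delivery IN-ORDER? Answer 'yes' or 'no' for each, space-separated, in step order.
Answer: no yes yes yes yes

Derivation:
Step 3: SEND seq=344 -> out-of-order
Step 4: SEND seq=200 -> in-order
Step 5: SEND seq=506 -> in-order
Step 6: SEND seq=700 -> in-order
Step 7: SEND seq=1000 -> in-order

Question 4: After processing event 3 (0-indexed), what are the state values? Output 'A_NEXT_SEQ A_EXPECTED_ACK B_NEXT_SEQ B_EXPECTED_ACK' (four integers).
After event 0: A_seq=1000 A_ack=200 B_seq=200 B_ack=1000
After event 1: A_seq=1000 A_ack=200 B_seq=200 B_ack=1000
After event 2: A_seq=1000 A_ack=200 B_seq=344 B_ack=1000
After event 3: A_seq=1000 A_ack=200 B_seq=506 B_ack=1000

1000 200 506 1000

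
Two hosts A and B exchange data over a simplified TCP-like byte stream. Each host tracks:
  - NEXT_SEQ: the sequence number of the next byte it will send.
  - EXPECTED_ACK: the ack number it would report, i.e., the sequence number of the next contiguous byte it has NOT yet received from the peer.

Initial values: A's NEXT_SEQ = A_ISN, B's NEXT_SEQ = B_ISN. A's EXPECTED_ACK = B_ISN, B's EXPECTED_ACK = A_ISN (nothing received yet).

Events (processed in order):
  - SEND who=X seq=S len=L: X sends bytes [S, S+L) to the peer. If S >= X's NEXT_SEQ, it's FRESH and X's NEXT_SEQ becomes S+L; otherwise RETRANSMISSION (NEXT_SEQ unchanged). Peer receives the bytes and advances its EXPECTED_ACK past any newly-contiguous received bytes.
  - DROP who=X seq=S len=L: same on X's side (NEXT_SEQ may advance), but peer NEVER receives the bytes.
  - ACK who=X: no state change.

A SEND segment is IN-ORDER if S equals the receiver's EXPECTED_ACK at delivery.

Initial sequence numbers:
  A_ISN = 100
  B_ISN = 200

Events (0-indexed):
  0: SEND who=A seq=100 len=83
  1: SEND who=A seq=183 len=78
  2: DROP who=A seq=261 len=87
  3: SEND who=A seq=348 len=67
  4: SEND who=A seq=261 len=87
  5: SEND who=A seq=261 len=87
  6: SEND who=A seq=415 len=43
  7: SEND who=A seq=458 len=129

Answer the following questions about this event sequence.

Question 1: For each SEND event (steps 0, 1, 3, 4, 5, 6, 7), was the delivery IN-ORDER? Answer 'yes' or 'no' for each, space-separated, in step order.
Answer: yes yes no yes no yes yes

Derivation:
Step 0: SEND seq=100 -> in-order
Step 1: SEND seq=183 -> in-order
Step 3: SEND seq=348 -> out-of-order
Step 4: SEND seq=261 -> in-order
Step 5: SEND seq=261 -> out-of-order
Step 6: SEND seq=415 -> in-order
Step 7: SEND seq=458 -> in-order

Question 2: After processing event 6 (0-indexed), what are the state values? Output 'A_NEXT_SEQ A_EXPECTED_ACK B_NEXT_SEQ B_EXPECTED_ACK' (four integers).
After event 0: A_seq=183 A_ack=200 B_seq=200 B_ack=183
After event 1: A_seq=261 A_ack=200 B_seq=200 B_ack=261
After event 2: A_seq=348 A_ack=200 B_seq=200 B_ack=261
After event 3: A_seq=415 A_ack=200 B_seq=200 B_ack=261
After event 4: A_seq=415 A_ack=200 B_seq=200 B_ack=415
After event 5: A_seq=415 A_ack=200 B_seq=200 B_ack=415
After event 6: A_seq=458 A_ack=200 B_seq=200 B_ack=458

458 200 200 458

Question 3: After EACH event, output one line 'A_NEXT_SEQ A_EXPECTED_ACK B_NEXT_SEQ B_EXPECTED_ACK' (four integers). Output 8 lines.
183 200 200 183
261 200 200 261
348 200 200 261
415 200 200 261
415 200 200 415
415 200 200 415
458 200 200 458
587 200 200 587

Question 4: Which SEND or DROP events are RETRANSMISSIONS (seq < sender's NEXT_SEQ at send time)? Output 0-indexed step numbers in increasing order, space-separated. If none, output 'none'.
Step 0: SEND seq=100 -> fresh
Step 1: SEND seq=183 -> fresh
Step 2: DROP seq=261 -> fresh
Step 3: SEND seq=348 -> fresh
Step 4: SEND seq=261 -> retransmit
Step 5: SEND seq=261 -> retransmit
Step 6: SEND seq=415 -> fresh
Step 7: SEND seq=458 -> fresh

Answer: 4 5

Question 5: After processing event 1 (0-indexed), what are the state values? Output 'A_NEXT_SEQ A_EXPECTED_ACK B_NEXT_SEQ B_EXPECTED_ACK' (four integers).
After event 0: A_seq=183 A_ack=200 B_seq=200 B_ack=183
After event 1: A_seq=261 A_ack=200 B_seq=200 B_ack=261

261 200 200 261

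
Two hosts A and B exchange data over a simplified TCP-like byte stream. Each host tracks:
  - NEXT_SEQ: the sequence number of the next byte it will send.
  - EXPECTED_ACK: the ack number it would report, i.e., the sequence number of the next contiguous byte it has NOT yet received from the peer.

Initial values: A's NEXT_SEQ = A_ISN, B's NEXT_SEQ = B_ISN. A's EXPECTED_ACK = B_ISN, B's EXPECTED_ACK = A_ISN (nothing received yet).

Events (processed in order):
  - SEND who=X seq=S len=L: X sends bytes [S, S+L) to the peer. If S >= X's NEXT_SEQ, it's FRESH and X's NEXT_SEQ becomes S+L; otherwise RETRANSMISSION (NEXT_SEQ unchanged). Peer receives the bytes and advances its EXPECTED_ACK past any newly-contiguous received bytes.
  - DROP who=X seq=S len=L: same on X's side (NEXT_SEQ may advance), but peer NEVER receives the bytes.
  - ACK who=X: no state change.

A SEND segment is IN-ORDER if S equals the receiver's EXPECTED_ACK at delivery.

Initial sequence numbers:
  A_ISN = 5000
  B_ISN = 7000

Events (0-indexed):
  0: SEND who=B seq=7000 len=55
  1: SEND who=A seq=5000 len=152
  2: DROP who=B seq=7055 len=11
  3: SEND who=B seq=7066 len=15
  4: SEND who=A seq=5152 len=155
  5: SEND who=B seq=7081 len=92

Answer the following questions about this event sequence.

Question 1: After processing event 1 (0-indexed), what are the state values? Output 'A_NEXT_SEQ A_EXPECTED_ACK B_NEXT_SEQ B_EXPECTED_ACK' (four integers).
After event 0: A_seq=5000 A_ack=7055 B_seq=7055 B_ack=5000
After event 1: A_seq=5152 A_ack=7055 B_seq=7055 B_ack=5152

5152 7055 7055 5152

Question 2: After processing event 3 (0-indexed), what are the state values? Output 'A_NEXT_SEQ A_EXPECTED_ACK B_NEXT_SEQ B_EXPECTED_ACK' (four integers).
After event 0: A_seq=5000 A_ack=7055 B_seq=7055 B_ack=5000
After event 1: A_seq=5152 A_ack=7055 B_seq=7055 B_ack=5152
After event 2: A_seq=5152 A_ack=7055 B_seq=7066 B_ack=5152
After event 3: A_seq=5152 A_ack=7055 B_seq=7081 B_ack=5152

5152 7055 7081 5152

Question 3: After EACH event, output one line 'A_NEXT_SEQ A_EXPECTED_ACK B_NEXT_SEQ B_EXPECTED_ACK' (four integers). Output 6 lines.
5000 7055 7055 5000
5152 7055 7055 5152
5152 7055 7066 5152
5152 7055 7081 5152
5307 7055 7081 5307
5307 7055 7173 5307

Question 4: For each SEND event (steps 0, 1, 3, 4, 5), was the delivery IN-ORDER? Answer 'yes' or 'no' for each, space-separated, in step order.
Step 0: SEND seq=7000 -> in-order
Step 1: SEND seq=5000 -> in-order
Step 3: SEND seq=7066 -> out-of-order
Step 4: SEND seq=5152 -> in-order
Step 5: SEND seq=7081 -> out-of-order

Answer: yes yes no yes no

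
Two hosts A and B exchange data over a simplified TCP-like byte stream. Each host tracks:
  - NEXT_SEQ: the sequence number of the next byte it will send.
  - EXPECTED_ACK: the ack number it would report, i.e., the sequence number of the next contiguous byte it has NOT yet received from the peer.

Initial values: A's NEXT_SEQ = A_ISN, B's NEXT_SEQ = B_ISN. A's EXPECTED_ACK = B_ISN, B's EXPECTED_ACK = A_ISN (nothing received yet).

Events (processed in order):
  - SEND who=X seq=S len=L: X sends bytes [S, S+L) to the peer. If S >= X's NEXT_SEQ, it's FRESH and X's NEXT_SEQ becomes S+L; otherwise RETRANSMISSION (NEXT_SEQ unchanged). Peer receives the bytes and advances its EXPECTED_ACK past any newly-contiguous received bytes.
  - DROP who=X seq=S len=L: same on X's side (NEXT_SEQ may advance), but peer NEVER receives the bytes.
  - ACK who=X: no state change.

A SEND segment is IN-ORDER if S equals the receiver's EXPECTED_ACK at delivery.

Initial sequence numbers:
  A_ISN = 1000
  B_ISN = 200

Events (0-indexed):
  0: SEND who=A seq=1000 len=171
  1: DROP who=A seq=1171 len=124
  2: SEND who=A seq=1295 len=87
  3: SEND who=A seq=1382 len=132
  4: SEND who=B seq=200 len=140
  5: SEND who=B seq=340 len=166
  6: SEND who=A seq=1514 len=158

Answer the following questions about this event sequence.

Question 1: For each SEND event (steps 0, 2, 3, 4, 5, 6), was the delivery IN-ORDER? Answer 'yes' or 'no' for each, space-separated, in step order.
Answer: yes no no yes yes no

Derivation:
Step 0: SEND seq=1000 -> in-order
Step 2: SEND seq=1295 -> out-of-order
Step 3: SEND seq=1382 -> out-of-order
Step 4: SEND seq=200 -> in-order
Step 5: SEND seq=340 -> in-order
Step 6: SEND seq=1514 -> out-of-order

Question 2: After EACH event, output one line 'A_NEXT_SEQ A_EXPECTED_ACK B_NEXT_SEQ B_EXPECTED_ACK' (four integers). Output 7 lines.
1171 200 200 1171
1295 200 200 1171
1382 200 200 1171
1514 200 200 1171
1514 340 340 1171
1514 506 506 1171
1672 506 506 1171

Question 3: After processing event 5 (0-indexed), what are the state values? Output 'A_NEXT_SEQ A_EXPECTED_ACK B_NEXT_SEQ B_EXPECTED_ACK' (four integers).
After event 0: A_seq=1171 A_ack=200 B_seq=200 B_ack=1171
After event 1: A_seq=1295 A_ack=200 B_seq=200 B_ack=1171
After event 2: A_seq=1382 A_ack=200 B_seq=200 B_ack=1171
After event 3: A_seq=1514 A_ack=200 B_seq=200 B_ack=1171
After event 4: A_seq=1514 A_ack=340 B_seq=340 B_ack=1171
After event 5: A_seq=1514 A_ack=506 B_seq=506 B_ack=1171

1514 506 506 1171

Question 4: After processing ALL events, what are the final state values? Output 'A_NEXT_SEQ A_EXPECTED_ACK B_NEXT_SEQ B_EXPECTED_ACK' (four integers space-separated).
After event 0: A_seq=1171 A_ack=200 B_seq=200 B_ack=1171
After event 1: A_seq=1295 A_ack=200 B_seq=200 B_ack=1171
After event 2: A_seq=1382 A_ack=200 B_seq=200 B_ack=1171
After event 3: A_seq=1514 A_ack=200 B_seq=200 B_ack=1171
After event 4: A_seq=1514 A_ack=340 B_seq=340 B_ack=1171
After event 5: A_seq=1514 A_ack=506 B_seq=506 B_ack=1171
After event 6: A_seq=1672 A_ack=506 B_seq=506 B_ack=1171

Answer: 1672 506 506 1171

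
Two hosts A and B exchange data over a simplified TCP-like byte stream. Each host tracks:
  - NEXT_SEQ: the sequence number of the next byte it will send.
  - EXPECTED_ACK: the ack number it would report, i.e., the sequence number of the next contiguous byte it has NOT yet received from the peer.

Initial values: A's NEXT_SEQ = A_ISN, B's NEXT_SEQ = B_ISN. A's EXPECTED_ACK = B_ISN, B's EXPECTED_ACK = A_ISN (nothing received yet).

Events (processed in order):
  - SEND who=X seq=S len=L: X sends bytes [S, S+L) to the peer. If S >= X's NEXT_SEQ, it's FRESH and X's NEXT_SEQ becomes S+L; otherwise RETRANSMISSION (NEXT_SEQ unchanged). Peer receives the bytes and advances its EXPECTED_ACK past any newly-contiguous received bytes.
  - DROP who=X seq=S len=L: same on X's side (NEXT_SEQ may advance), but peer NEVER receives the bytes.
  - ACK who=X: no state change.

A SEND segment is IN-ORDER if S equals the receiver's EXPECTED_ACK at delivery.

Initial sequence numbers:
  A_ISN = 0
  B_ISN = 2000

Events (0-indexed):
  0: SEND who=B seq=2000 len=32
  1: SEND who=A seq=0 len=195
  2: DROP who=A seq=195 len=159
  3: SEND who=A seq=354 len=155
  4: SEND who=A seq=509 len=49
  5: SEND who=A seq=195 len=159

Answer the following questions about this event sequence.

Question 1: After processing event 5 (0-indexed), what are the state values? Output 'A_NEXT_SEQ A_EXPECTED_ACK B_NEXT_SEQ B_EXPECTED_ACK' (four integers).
After event 0: A_seq=0 A_ack=2032 B_seq=2032 B_ack=0
After event 1: A_seq=195 A_ack=2032 B_seq=2032 B_ack=195
After event 2: A_seq=354 A_ack=2032 B_seq=2032 B_ack=195
After event 3: A_seq=509 A_ack=2032 B_seq=2032 B_ack=195
After event 4: A_seq=558 A_ack=2032 B_seq=2032 B_ack=195
After event 5: A_seq=558 A_ack=2032 B_seq=2032 B_ack=558

558 2032 2032 558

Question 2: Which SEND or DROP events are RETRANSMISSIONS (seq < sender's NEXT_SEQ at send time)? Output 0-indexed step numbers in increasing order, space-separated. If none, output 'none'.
Answer: 5

Derivation:
Step 0: SEND seq=2000 -> fresh
Step 1: SEND seq=0 -> fresh
Step 2: DROP seq=195 -> fresh
Step 3: SEND seq=354 -> fresh
Step 4: SEND seq=509 -> fresh
Step 5: SEND seq=195 -> retransmit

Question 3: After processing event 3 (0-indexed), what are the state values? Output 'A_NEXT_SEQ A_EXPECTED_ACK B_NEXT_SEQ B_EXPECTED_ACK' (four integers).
After event 0: A_seq=0 A_ack=2032 B_seq=2032 B_ack=0
After event 1: A_seq=195 A_ack=2032 B_seq=2032 B_ack=195
After event 2: A_seq=354 A_ack=2032 B_seq=2032 B_ack=195
After event 3: A_seq=509 A_ack=2032 B_seq=2032 B_ack=195

509 2032 2032 195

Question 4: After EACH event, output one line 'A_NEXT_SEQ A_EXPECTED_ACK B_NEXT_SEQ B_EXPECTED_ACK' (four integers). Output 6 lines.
0 2032 2032 0
195 2032 2032 195
354 2032 2032 195
509 2032 2032 195
558 2032 2032 195
558 2032 2032 558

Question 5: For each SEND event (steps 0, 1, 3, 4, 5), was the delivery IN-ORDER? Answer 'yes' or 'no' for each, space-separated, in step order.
Answer: yes yes no no yes

Derivation:
Step 0: SEND seq=2000 -> in-order
Step 1: SEND seq=0 -> in-order
Step 3: SEND seq=354 -> out-of-order
Step 4: SEND seq=509 -> out-of-order
Step 5: SEND seq=195 -> in-order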